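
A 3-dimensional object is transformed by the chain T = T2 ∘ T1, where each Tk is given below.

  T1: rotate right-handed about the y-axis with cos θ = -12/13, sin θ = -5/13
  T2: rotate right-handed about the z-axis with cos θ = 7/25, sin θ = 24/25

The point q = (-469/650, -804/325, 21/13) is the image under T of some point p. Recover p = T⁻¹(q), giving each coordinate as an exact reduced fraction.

T1 = [-12/13 0 -5/13 0; 0 1 0 0; 5/13 0 -12/13 0; 0 0 0 1]
T2·T1 = [-84/325 -24/25 -7/65 0; -288/325 7/25 -24/65 0; 5/13 0 -12/13 0; 0 0 0 1]
det M = 1; M⁻¹ = [-84/325 -288/325 5/13 0; -24/25 7/25 0 0; -7/65 -24/65 -12/13 0; 0 0 0 1]
M⁻¹ · (-469/650, -804/325, 21/13)ᵀ = (3, 0, -1/2)ᵀ

p = (3, 0, -1/2)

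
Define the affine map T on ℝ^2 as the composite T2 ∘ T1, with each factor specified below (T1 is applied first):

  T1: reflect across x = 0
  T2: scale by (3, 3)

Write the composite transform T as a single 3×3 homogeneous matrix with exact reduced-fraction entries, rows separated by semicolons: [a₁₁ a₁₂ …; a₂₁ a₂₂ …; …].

T1 = [-1 0 0; 0 1 0; 0 0 1]
T2·T1 = [-3 0 0; 0 3 0; 0 0 1]

T = [-3 0 0; 0 3 0; 0 0 1]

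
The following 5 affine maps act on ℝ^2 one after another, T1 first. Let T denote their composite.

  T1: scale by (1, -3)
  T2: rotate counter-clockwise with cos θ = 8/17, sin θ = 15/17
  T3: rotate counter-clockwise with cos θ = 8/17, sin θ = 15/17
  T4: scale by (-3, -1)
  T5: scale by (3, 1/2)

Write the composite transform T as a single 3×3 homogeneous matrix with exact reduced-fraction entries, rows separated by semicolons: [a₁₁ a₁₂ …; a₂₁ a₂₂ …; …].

T = [1449/289 -6480/289 0; -120/289 -483/578 0; 0 0 1]

T1 = [1 0 0; 0 -3 0; 0 0 1]
T2·T1 = [8/17 45/17 0; 15/17 -24/17 0; 0 0 1]
T3·…·T1 = [-161/289 720/289 0; 240/289 483/289 0; 0 0 1]
T4·…·T1 = [483/289 -2160/289 0; -240/289 -483/289 0; 0 0 1]
T5·…·T1 = [1449/289 -6480/289 0; -120/289 -483/578 0; 0 0 1]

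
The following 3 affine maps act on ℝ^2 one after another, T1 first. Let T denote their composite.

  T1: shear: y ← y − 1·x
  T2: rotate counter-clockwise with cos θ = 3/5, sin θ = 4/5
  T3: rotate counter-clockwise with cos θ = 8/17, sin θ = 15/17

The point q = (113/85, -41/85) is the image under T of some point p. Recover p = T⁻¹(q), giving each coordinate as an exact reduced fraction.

T1 = [1 0 0; -1 1 0; 0 0 1]
T2·T1 = [7/5 -4/5 0; 1/5 3/5 0; 0 0 1]
T3·…·T1 = [41/85 -77/85 0; 113/85 -36/85 0; 0 0 1]
det M = 1; M⁻¹ = [-36/85 77/85 0; -113/85 41/85 0; 0 0 1]
M⁻¹ · (113/85, -41/85)ᵀ = (-1, -2)ᵀ

p = (-1, -2)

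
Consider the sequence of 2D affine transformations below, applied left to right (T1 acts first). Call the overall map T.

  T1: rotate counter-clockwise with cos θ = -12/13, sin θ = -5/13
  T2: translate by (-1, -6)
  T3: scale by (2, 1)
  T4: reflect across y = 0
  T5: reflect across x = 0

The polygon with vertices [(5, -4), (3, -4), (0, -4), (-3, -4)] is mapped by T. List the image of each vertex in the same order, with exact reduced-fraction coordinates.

image vertices: (186/13, 55/13), (138/13, 45/13), (66/13, 30/13), (-6/13, 15/13)

T1 rotate counter-clockwise with cos θ = -12/13, sin θ = -5/13: (5, -4) → (-80/13, 23/13); (3, -4) → (-56/13, 33/13); (0, -4) → (-20/13, 48/13); (-3, -4) → (16/13, 63/13)
T2 translate by (-1, -6): (-80/13, 23/13) → (-93/13, -55/13); (-56/13, 33/13) → (-69/13, -45/13); (-20/13, 48/13) → (-33/13, -30/13); (16/13, 63/13) → (3/13, -15/13)
T3 scale by (2, 1): (-93/13, -55/13) → (-186/13, -55/13); (-69/13, -45/13) → (-138/13, -45/13); (-33/13, -30/13) → (-66/13, -30/13); (3/13, -15/13) → (6/13, -15/13)
T4 reflect across y = 0: (-186/13, -55/13) → (-186/13, 55/13); (-138/13, -45/13) → (-138/13, 45/13); (-66/13, -30/13) → (-66/13, 30/13); (6/13, -15/13) → (6/13, 15/13)
T5 reflect across x = 0: (-186/13, 55/13) → (186/13, 55/13); (-138/13, 45/13) → (138/13, 45/13); (-66/13, 30/13) → (66/13, 30/13); (6/13, 15/13) → (-6/13, 15/13)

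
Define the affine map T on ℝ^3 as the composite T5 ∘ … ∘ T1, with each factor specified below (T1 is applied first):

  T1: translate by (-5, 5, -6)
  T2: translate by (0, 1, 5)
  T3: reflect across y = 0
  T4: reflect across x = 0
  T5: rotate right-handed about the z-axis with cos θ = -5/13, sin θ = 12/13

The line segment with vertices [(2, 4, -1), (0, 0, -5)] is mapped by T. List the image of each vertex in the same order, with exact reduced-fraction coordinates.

image vertices: (105/13, 86/13, -2), (47/13, 90/13, -6)

T1 translate by (-5, 5, -6): (2, 4, -1) → (-3, 9, -7); (0, 0, -5) → (-5, 5, -11)
T2 translate by (0, 1, 5): (-3, 9, -7) → (-3, 10, -2); (-5, 5, -11) → (-5, 6, -6)
T3 reflect across y = 0: (-3, 10, -2) → (-3, -10, -2); (-5, 6, -6) → (-5, -6, -6)
T4 reflect across x = 0: (-3, -10, -2) → (3, -10, -2); (-5, -6, -6) → (5, -6, -6)
T5 rotate right-handed about the z-axis with cos θ = -5/13, sin θ = 12/13: (3, -10, -2) → (105/13, 86/13, -2); (5, -6, -6) → (47/13, 90/13, -6)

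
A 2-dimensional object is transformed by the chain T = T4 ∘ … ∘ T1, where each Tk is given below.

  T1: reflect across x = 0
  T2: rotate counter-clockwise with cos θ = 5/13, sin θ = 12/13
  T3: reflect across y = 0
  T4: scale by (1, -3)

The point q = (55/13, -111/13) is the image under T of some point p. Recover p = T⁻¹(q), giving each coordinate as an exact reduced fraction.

T1 = [-1 0 0; 0 1 0; 0 0 1]
T2·T1 = [-5/13 -12/13 0; -12/13 5/13 0; 0 0 1]
T3·…·T1 = [-5/13 -12/13 0; 12/13 -5/13 0; 0 0 1]
T4·…·T1 = [-5/13 -12/13 0; -36/13 15/13 0; 0 0 1]
det M = -3; M⁻¹ = [-5/13 -4/13 0; -12/13 5/39 0; 0 0 1]
M⁻¹ · (55/13, -111/13)ᵀ = (1, -5)ᵀ

p = (1, -5)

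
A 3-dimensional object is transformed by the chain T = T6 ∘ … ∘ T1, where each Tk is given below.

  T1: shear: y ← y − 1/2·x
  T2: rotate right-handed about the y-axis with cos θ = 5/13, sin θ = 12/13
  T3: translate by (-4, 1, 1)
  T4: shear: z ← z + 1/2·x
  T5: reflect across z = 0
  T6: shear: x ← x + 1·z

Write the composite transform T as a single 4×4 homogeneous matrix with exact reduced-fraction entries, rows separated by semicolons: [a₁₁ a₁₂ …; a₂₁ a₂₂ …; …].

T1 = [1 0 0 0; -1/2 1 0 0; 0 0 1 0; 0 0 0 1]
T2·T1 = [5/13 0 12/13 0; -1/2 1 0 0; -12/13 0 5/13 0; 0 0 0 1]
T3·…·T1 = [5/13 0 12/13 -4; -1/2 1 0 1; -12/13 0 5/13 1; 0 0 0 1]
T4·…·T1 = [5/13 0 12/13 -4; -1/2 1 0 1; -19/26 0 11/13 -1; 0 0 0 1]
T5·…·T1 = [5/13 0 12/13 -4; -1/2 1 0 1; 19/26 0 -11/13 1; 0 0 0 1]
T6·…·T1 = [29/26 0 1/13 -3; -1/2 1 0 1; 19/26 0 -11/13 1; 0 0 0 1]

T = [29/26 0 1/13 -3; -1/2 1 0 1; 19/26 0 -11/13 1; 0 0 0 1]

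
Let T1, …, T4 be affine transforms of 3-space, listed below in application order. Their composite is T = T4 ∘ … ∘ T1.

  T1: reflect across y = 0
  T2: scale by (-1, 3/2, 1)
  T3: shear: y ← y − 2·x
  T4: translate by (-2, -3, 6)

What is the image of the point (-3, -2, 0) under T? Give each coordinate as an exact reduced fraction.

T(p) = (1, -6, 6)

T1 reflect across y = 0: (-3, -2, 0) → (-3, 2, 0)
T2 scale by (-1, 3/2, 1): (-3, 2, 0) → (3, 3, 0)
T3 shear: y ← y − 2·x: (3, 3, 0) → (3, -3, 0)
T4 translate by (-2, -3, 6): (3, -3, 0) → (1, -6, 6)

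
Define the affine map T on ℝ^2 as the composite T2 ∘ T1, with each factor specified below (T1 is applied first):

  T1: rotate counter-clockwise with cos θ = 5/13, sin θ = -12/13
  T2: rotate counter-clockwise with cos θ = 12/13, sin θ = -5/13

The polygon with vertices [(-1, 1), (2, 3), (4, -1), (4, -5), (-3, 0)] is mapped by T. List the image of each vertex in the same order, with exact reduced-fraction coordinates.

image vertices: (1, 1), (3, -2), (-1, -4), (-5, -4), (0, 3)

T1 rotate counter-clockwise with cos θ = 5/13, sin θ = -12/13: (-1, 1) → (7/13, 17/13); (2, 3) → (46/13, -9/13); (4, -1) → (8/13, -53/13); (4, -5) → (-40/13, -73/13); (-3, 0) → (-15/13, 36/13)
T2 rotate counter-clockwise with cos θ = 12/13, sin θ = -5/13: (7/13, 17/13) → (1, 1); (46/13, -9/13) → (3, -2); (8/13, -53/13) → (-1, -4); (-40/13, -73/13) → (-5, -4); (-15/13, 36/13) → (0, 3)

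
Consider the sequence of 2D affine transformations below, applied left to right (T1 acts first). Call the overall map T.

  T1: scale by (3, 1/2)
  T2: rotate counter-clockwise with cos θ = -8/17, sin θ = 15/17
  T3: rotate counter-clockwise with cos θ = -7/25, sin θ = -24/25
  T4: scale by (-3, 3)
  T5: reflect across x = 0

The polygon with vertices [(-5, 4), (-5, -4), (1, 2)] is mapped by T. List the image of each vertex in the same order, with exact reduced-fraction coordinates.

image vertices: (-19242/425, -1419/425), (-18198/425, -6411/425), (3483/425, 2031/425)

T1 scale by (3, 1/2): (-5, 4) → (-15, 2); (-5, -4) → (-15, -2); (1, 2) → (3, 1)
T2 rotate counter-clockwise with cos θ = -8/17, sin θ = 15/17: (-15, 2) → (90/17, -241/17); (-15, -2) → (150/17, -209/17); (3, 1) → (-39/17, 37/17)
T3 rotate counter-clockwise with cos θ = -7/25, sin θ = -24/25: (90/17, -241/17) → (-6414/425, -473/425); (150/17, -209/17) → (-6066/425, -2137/425); (-39/17, 37/17) → (1161/425, 677/425)
T4 scale by (-3, 3): (-6414/425, -473/425) → (19242/425, -1419/425); (-6066/425, -2137/425) → (18198/425, -6411/425); (1161/425, 677/425) → (-3483/425, 2031/425)
T5 reflect across x = 0: (19242/425, -1419/425) → (-19242/425, -1419/425); (18198/425, -6411/425) → (-18198/425, -6411/425); (-3483/425, 2031/425) → (3483/425, 2031/425)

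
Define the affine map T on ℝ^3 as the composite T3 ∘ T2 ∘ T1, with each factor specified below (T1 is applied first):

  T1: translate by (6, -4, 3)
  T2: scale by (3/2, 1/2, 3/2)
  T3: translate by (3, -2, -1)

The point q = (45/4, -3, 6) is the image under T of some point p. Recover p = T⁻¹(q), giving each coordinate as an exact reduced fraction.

p = (-1/2, 2, 5/3)

T1 = [1 0 0 6; 0 1 0 -4; 0 0 1 3; 0 0 0 1]
T2·T1 = [3/2 0 0 9; 0 1/2 0 -2; 0 0 3/2 9/2; 0 0 0 1]
T3·…·T1 = [3/2 0 0 12; 0 1/2 0 -4; 0 0 3/2 7/2; 0 0 0 1]
det M = 9/8; M⁻¹ = [2/3 0 0 -8; 0 2 0 8; 0 0 2/3 -7/3; 0 0 0 1]
M⁻¹ · (45/4, -3, 6)ᵀ = (-1/2, 2, 5/3)ᵀ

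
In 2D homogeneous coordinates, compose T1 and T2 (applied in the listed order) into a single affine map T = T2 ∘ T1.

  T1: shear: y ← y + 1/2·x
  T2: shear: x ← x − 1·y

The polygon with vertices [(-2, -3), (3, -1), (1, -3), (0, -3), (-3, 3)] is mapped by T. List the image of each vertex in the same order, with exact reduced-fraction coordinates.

image vertices: (2, -4), (5/2, 1/2), (7/2, -5/2), (3, -3), (-9/2, 3/2)

T1 shear: y ← y + 1/2·x: (-2, -3) → (-2, -4); (3, -1) → (3, 1/2); (1, -3) → (1, -5/2); (0, -3) → (0, -3); (-3, 3) → (-3, 3/2)
T2 shear: x ← x − 1·y: (-2, -4) → (2, -4); (3, 1/2) → (5/2, 1/2); (1, -5/2) → (7/2, -5/2); (0, -3) → (3, -3); (-3, 3/2) → (-9/2, 3/2)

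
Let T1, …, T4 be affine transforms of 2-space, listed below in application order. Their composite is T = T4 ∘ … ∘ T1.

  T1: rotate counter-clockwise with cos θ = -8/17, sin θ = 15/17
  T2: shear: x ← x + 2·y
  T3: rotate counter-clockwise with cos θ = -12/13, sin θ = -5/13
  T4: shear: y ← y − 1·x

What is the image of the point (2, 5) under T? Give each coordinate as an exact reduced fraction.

T1 rotate counter-clockwise with cos θ = -8/17, sin θ = 15/17: (2, 5) → (-91/17, -10/17)
T2 shear: x ← x + 2·y: (-91/17, -10/17) → (-111/17, -10/17)
T3 rotate counter-clockwise with cos θ = -12/13, sin θ = -5/13: (-111/17, -10/17) → (1282/221, 675/221)
T4 shear: y ← y − 1·x: (1282/221, 675/221) → (1282/221, -607/221)

T(p) = (1282/221, -607/221)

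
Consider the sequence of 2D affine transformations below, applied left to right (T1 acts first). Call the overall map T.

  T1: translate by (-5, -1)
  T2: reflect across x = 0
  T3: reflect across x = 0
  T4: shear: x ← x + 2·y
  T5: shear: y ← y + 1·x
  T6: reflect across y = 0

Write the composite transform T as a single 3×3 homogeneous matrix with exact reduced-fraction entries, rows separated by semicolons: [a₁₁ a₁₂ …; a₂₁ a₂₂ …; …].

T = [1 2 -7; -1 -3 8; 0 0 1]

T1 = [1 0 -5; 0 1 -1; 0 0 1]
T2·T1 = [-1 0 5; 0 1 -1; 0 0 1]
T3·…·T1 = [1 0 -5; 0 1 -1; 0 0 1]
T4·…·T1 = [1 2 -7; 0 1 -1; 0 0 1]
T5·…·T1 = [1 2 -7; 1 3 -8; 0 0 1]
T6·…·T1 = [1 2 -7; -1 -3 8; 0 0 1]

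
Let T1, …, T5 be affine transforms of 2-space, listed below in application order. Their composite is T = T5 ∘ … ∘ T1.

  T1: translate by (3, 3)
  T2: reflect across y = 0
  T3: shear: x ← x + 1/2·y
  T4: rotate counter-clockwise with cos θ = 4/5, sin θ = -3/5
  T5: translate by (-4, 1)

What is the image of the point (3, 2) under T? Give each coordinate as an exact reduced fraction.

T1 translate by (3, 3): (3, 2) → (6, 5)
T2 reflect across y = 0: (6, 5) → (6, -5)
T3 shear: x ← x + 1/2·y: (6, -5) → (7/2, -5)
T4 rotate counter-clockwise with cos θ = 4/5, sin θ = -3/5: (7/2, -5) → (-1/5, -61/10)
T5 translate by (-4, 1): (-1/5, -61/10) → (-21/5, -51/10)

T(p) = (-21/5, -51/10)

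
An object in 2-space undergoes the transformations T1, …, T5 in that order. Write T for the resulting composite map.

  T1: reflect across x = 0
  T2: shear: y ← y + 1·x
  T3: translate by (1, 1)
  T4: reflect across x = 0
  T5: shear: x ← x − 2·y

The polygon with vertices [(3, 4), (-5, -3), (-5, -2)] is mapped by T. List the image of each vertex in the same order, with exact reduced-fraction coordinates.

T1 reflect across x = 0: (3, 4) → (-3, 4); (-5, -3) → (5, -3); (-5, -2) → (5, -2)
T2 shear: y ← y + 1·x: (-3, 4) → (-3, 1); (5, -3) → (5, 2); (5, -2) → (5, 3)
T3 translate by (1, 1): (-3, 1) → (-2, 2); (5, 2) → (6, 3); (5, 3) → (6, 4)
T4 reflect across x = 0: (-2, 2) → (2, 2); (6, 3) → (-6, 3); (6, 4) → (-6, 4)
T5 shear: x ← x − 2·y: (2, 2) → (-2, 2); (-6, 3) → (-12, 3); (-6, 4) → (-14, 4)

image vertices: (-2, 2), (-12, 3), (-14, 4)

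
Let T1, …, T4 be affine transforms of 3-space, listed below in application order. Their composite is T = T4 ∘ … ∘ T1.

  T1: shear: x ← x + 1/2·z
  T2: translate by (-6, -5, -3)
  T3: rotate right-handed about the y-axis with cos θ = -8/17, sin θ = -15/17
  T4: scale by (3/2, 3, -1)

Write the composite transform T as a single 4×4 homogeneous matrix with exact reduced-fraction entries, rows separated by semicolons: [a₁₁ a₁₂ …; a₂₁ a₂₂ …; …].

T1 = [1 0 1/2 0; 0 1 0 0; 0 0 1 0; 0 0 0 1]
T2·T1 = [1 0 1/2 -6; 0 1 0 -5; 0 0 1 -3; 0 0 0 1]
T3·…·T1 = [-8/17 0 -19/17 93/17; 0 1 0 -5; 15/17 0 -1/34 -66/17; 0 0 0 1]
T4·…·T1 = [-12/17 0 -57/34 279/34; 0 3 0 -15; -15/17 0 1/34 66/17; 0 0 0 1]

T = [-12/17 0 -57/34 279/34; 0 3 0 -15; -15/17 0 1/34 66/17; 0 0 0 1]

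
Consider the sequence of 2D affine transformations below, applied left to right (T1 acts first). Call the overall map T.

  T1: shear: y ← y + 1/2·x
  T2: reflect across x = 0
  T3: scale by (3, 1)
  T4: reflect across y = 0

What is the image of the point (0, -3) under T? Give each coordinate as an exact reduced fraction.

T1 shear: y ← y + 1/2·x: (0, -3) → (0, -3)
T2 reflect across x = 0: (0, -3) → (0, -3)
T3 scale by (3, 1): (0, -3) → (0, -3)
T4 reflect across y = 0: (0, -3) → (0, 3)

T(p) = (0, 3)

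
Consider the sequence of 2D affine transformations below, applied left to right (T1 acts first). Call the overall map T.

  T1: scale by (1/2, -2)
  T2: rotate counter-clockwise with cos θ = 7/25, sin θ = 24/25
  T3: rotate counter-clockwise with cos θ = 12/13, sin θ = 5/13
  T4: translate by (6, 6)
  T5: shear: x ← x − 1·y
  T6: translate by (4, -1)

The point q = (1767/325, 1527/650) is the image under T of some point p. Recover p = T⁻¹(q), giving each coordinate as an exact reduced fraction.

T1 = [1/2 0 0; 0 -2 0; 0 0 1]
T2·T1 = [7/50 48/25 0; 12/25 -14/25 0; 0 0 1]
T3·…·T1 = [-18/325 646/325 0; 323/650 72/325 0; 0 0 1]
T4·…·T1 = [-18/325 646/325 6; 323/650 72/325 6; 0 0 1]
T5·…·T1 = [-359/650 574/325 0; 323/650 72/325 6; 0 0 1]
T6·…·T1 = [-359/650 574/325 4; 323/650 72/325 5; 0 0 1]
det M = -1; M⁻¹ = [-72/325 574/325 -2582/325; 323/650 359/650 -3087/650; 0 0 1]
M⁻¹ · (1767/325, 1527/650)ᵀ = (-5, -3/4)ᵀ

p = (-5, -3/4)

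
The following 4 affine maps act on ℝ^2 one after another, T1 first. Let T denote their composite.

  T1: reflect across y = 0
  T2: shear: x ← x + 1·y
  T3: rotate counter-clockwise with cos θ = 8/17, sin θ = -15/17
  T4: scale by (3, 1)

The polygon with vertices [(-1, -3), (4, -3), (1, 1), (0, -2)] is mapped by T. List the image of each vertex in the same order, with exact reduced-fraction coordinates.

image vertices: (183/17, -6/17), (303/17, -81/17), (-45/17, -8/17), (138/17, -14/17)

T1 reflect across y = 0: (-1, -3) → (-1, 3); (4, -3) → (4, 3); (1, 1) → (1, -1); (0, -2) → (0, 2)
T2 shear: x ← x + 1·y: (-1, 3) → (2, 3); (4, 3) → (7, 3); (1, -1) → (0, -1); (0, 2) → (2, 2)
T3 rotate counter-clockwise with cos θ = 8/17, sin θ = -15/17: (2, 3) → (61/17, -6/17); (7, 3) → (101/17, -81/17); (0, -1) → (-15/17, -8/17); (2, 2) → (46/17, -14/17)
T4 scale by (3, 1): (61/17, -6/17) → (183/17, -6/17); (101/17, -81/17) → (303/17, -81/17); (-15/17, -8/17) → (-45/17, -8/17); (46/17, -14/17) → (138/17, -14/17)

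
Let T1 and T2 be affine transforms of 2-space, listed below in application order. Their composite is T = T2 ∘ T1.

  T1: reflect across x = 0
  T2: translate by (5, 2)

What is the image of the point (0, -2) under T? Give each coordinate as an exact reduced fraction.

T(p) = (5, 0)

T1 reflect across x = 0: (0, -2) → (0, -2)
T2 translate by (5, 2): (0, -2) → (5, 0)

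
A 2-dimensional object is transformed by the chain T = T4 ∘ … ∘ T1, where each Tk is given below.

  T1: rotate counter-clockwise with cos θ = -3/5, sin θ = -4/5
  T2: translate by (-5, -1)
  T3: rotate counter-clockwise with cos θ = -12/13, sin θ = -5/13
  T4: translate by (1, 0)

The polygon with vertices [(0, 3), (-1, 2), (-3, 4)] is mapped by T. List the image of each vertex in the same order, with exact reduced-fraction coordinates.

T1 rotate counter-clockwise with cos θ = -3/5, sin θ = -4/5: (0, 3) → (12/5, -9/5); (-1, 2) → (11/5, -2/5); (-3, 4) → (5, 0)
T2 translate by (-5, -1): (12/5, -9/5) → (-13/5, -14/5); (11/5, -2/5) → (-14/5, -7/5); (5, 0) → (0, -1)
T3 rotate counter-clockwise with cos θ = -12/13, sin θ = -5/13: (-13/5, -14/5) → (86/65, 233/65); (-14/5, -7/5) → (133/65, 154/65); (0, -1) → (-5/13, 12/13)
T4 translate by (1, 0): (86/65, 233/65) → (151/65, 233/65); (133/65, 154/65) → (198/65, 154/65); (-5/13, 12/13) → (8/13, 12/13)

image vertices: (151/65, 233/65), (198/65, 154/65), (8/13, 12/13)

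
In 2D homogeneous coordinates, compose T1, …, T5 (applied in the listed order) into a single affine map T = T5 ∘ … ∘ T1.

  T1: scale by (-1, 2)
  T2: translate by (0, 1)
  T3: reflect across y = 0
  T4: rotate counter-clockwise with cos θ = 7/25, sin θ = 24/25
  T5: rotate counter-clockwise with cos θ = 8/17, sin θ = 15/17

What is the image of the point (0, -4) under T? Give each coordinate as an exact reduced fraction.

T1 scale by (-1, 2): (0, -4) → (0, -8)
T2 translate by (0, 1): (0, -8) → (0, -7)
T3 reflect across y = 0: (0, -7) → (0, 7)
T4 rotate counter-clockwise with cos θ = 7/25, sin θ = 24/25: (0, 7) → (-168/25, 49/25)
T5 rotate counter-clockwise with cos θ = 8/17, sin θ = 15/17: (-168/25, 49/25) → (-2079/425, -2128/425)

T(p) = (-2079/425, -2128/425)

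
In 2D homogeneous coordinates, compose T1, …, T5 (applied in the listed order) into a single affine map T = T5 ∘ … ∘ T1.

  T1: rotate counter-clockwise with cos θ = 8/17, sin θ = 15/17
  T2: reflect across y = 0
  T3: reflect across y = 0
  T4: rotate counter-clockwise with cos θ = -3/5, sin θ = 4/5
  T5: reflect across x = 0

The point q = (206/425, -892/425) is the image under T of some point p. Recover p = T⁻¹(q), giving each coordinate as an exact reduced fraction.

T1 = [8/17 -15/17 0; 15/17 8/17 0; 0 0 1]
T2·T1 = [8/17 -15/17 0; -15/17 -8/17 0; 0 0 1]
T3·…·T1 = [8/17 -15/17 0; 15/17 8/17 0; 0 0 1]
T4·…·T1 = [-84/85 13/85 0; -13/85 -84/85 0; 0 0 1]
T5·…·T1 = [84/85 -13/85 0; -13/85 -84/85 0; 0 0 1]
det M = -1; M⁻¹ = [84/85 -13/85 0; -13/85 -84/85 0; 0 0 1]
M⁻¹ · (206/425, -892/425)ᵀ = (4/5, 2)ᵀ

p = (4/5, 2)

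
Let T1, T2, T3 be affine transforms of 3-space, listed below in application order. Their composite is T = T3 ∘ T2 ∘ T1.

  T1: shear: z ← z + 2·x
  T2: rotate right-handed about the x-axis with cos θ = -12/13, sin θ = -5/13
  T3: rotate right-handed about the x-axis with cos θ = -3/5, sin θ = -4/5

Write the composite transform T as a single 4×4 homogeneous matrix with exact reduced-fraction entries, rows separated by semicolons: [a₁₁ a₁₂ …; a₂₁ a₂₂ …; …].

T = [1 0 0 0; -126/65 16/65 -63/65 0; 32/65 63/65 16/65 0; 0 0 0 1]

T1 = [1 0 0 0; 0 1 0 0; 2 0 1 0; 0 0 0 1]
T2·T1 = [1 0 0 0; 10/13 -12/13 5/13 0; -24/13 -5/13 -12/13 0; 0 0 0 1]
T3·…·T1 = [1 0 0 0; -126/65 16/65 -63/65 0; 32/65 63/65 16/65 0; 0 0 0 1]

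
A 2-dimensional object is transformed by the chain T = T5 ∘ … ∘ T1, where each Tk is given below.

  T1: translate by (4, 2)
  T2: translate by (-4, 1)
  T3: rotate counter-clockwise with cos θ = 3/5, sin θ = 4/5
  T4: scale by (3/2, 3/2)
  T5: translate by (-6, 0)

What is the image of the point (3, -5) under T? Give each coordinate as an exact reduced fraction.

T(p) = (-9/10, 9/5)

T1 translate by (4, 2): (3, -5) → (7, -3)
T2 translate by (-4, 1): (7, -3) → (3, -2)
T3 rotate counter-clockwise with cos θ = 3/5, sin θ = 4/5: (3, -2) → (17/5, 6/5)
T4 scale by (3/2, 3/2): (17/5, 6/5) → (51/10, 9/5)
T5 translate by (-6, 0): (51/10, 9/5) → (-9/10, 9/5)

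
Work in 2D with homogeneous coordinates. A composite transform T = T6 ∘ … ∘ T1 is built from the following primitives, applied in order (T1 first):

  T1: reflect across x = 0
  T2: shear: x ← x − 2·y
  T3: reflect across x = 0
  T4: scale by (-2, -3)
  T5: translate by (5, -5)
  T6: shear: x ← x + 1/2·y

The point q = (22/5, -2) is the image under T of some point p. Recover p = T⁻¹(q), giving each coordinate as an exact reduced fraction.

T1 = [-1 0 0; 0 1 0; 0 0 1]
T2·T1 = [-1 -2 0; 0 1 0; 0 0 1]
T3·…·T1 = [1 2 0; 0 1 0; 0 0 1]
T4·…·T1 = [-2 -4 0; 0 -3 0; 0 0 1]
T5·…·T1 = [-2 -4 5; 0 -3 -5; 0 0 1]
T6·…·T1 = [-2 -11/2 5/2; 0 -3 -5; 0 0 1]
det M = 6; M⁻¹ = [-1/2 11/12 35/6; 0 -1/3 -5/3; 0 0 1]
M⁻¹ · (22/5, -2)ᵀ = (9/5, -1)ᵀ

p = (9/5, -1)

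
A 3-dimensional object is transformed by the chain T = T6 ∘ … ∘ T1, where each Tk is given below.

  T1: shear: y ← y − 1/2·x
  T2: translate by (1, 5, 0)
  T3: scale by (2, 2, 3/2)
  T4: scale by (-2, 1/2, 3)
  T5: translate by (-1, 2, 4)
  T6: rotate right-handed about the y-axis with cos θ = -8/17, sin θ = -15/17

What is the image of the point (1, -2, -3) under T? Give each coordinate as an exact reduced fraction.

T1 shear: y ← y − 1/2·x: (1, -2, -3) → (1, -5/2, -3)
T2 translate by (1, 5, 0): (1, -5/2, -3) → (2, 5/2, -3)
T3 scale by (2, 2, 3/2): (2, 5/2, -3) → (4, 5, -9/2)
T4 scale by (-2, 1/2, 3): (4, 5, -9/2) → (-8, 5/2, -27/2)
T5 translate by (-1, 2, 4): (-8, 5/2, -27/2) → (-9, 9/2, -19/2)
T6 rotate right-handed about the y-axis with cos θ = -8/17, sin θ = -15/17: (-9, 9/2, -19/2) → (429/34, 9/2, -59/17)

T(p) = (429/34, 9/2, -59/17)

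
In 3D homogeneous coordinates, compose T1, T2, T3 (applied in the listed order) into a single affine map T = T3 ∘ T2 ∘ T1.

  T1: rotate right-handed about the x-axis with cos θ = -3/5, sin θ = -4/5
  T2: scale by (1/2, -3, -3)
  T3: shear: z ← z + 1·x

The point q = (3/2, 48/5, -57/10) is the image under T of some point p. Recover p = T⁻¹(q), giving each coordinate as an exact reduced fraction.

T1 = [1 0 0 0; 0 -3/5 4/5 0; 0 -4/5 -3/5 0; 0 0 0 1]
T2·T1 = [1/2 0 0 0; 0 9/5 -12/5 0; 0 12/5 9/5 0; 0 0 0 1]
T3·…·T1 = [1/2 0 0 0; 0 9/5 -12/5 0; 1/2 12/5 9/5 0; 0 0 0 1]
det M = 9/2; M⁻¹ = [2 0 0 0; -4/15 1/5 4/15 0; -1/5 -4/15 1/5 0; 0 0 0 1]
M⁻¹ · (3/2, 48/5, -57/10)ᵀ = (3, 0, -4)ᵀ

p = (3, 0, -4)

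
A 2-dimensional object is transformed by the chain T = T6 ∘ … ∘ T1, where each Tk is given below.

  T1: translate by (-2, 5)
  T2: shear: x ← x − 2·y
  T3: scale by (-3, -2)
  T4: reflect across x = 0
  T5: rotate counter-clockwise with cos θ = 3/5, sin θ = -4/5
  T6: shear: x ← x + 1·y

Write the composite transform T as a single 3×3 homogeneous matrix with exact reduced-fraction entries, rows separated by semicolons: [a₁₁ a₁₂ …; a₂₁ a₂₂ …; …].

T1 = [1 0 -2; 0 1 5; 0 0 1]
T2·T1 = [1 -2 -12; 0 1 5; 0 0 1]
T3·…·T1 = [-3 6 36; 0 -2 -10; 0 0 1]
T4·…·T1 = [3 -6 -36; 0 -2 -10; 0 0 1]
T5·…·T1 = [9/5 -26/5 -148/5; -12/5 18/5 114/5; 0 0 1]
T6·…·T1 = [-3/5 -8/5 -34/5; -12/5 18/5 114/5; 0 0 1]

T = [-3/5 -8/5 -34/5; -12/5 18/5 114/5; 0 0 1]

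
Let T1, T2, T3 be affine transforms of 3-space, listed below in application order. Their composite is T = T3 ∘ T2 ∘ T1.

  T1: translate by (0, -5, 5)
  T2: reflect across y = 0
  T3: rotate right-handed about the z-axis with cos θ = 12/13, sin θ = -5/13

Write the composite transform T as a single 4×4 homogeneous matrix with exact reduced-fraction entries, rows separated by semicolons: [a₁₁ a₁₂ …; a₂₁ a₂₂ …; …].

T1 = [1 0 0 0; 0 1 0 -5; 0 0 1 5; 0 0 0 1]
T2·T1 = [1 0 0 0; 0 -1 0 5; 0 0 1 5; 0 0 0 1]
T3·…·T1 = [12/13 -5/13 0 25/13; -5/13 -12/13 0 60/13; 0 0 1 5; 0 0 0 1]

T = [12/13 -5/13 0 25/13; -5/13 -12/13 0 60/13; 0 0 1 5; 0 0 0 1]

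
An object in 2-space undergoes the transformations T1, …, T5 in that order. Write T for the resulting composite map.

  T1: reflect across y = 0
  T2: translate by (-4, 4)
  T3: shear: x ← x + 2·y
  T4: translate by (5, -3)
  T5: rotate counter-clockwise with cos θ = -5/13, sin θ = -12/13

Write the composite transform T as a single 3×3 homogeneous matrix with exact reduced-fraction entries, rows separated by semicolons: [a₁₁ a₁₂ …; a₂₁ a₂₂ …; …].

T1 = [1 0 0; 0 -1 0; 0 0 1]
T2·T1 = [1 0 -4; 0 -1 4; 0 0 1]
T3·…·T1 = [1 -2 4; 0 -1 4; 0 0 1]
T4·…·T1 = [1 -2 9; 0 -1 1; 0 0 1]
T5·…·T1 = [-5/13 -2/13 -33/13; -12/13 29/13 -113/13; 0 0 1]

T = [-5/13 -2/13 -33/13; -12/13 29/13 -113/13; 0 0 1]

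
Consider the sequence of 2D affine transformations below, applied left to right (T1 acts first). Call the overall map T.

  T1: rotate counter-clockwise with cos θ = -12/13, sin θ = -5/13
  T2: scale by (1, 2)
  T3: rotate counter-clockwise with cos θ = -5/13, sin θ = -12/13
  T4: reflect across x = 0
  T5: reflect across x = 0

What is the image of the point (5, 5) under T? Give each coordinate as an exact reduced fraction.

T(p) = (-1865/169, 1270/169)

T1 rotate counter-clockwise with cos θ = -12/13, sin θ = -5/13: (5, 5) → (-35/13, -85/13)
T2 scale by (1, 2): (-35/13, -85/13) → (-35/13, -170/13)
T3 rotate counter-clockwise with cos θ = -5/13, sin θ = -12/13: (-35/13, -170/13) → (-1865/169, 1270/169)
T4 reflect across x = 0: (-1865/169, 1270/169) → (1865/169, 1270/169)
T5 reflect across x = 0: (1865/169, 1270/169) → (-1865/169, 1270/169)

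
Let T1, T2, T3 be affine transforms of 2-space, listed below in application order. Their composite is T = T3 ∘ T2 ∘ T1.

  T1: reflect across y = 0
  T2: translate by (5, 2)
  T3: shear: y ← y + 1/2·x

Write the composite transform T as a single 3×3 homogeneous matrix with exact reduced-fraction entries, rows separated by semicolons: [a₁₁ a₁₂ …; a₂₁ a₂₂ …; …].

T1 = [1 0 0; 0 -1 0; 0 0 1]
T2·T1 = [1 0 5; 0 -1 2; 0 0 1]
T3·…·T1 = [1 0 5; 1/2 -1 9/2; 0 0 1]

T = [1 0 5; 1/2 -1 9/2; 0 0 1]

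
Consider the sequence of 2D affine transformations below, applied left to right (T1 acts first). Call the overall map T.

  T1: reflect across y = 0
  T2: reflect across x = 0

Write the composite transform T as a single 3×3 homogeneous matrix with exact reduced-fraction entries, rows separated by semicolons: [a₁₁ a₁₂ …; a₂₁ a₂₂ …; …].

T = [-1 0 0; 0 -1 0; 0 0 1]

T1 = [1 0 0; 0 -1 0; 0 0 1]
T2·T1 = [-1 0 0; 0 -1 0; 0 0 1]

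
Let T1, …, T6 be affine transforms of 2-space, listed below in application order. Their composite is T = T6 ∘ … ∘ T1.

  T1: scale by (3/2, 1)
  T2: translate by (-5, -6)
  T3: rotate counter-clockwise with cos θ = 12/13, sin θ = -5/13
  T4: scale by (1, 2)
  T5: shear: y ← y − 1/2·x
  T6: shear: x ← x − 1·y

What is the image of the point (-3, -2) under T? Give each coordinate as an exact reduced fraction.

T1 scale by (3/2, 1): (-3, -2) → (-9/2, -2)
T2 translate by (-5, -6): (-9/2, -2) → (-19/2, -8)
T3 rotate counter-clockwise with cos θ = 12/13, sin θ = -5/13: (-19/2, -8) → (-154/13, -97/26)
T4 scale by (1, 2): (-154/13, -97/26) → (-154/13, -97/13)
T5 shear: y ← y − 1/2·x: (-154/13, -97/13) → (-154/13, -20/13)
T6 shear: x ← x − 1·y: (-154/13, -20/13) → (-134/13, -20/13)

T(p) = (-134/13, -20/13)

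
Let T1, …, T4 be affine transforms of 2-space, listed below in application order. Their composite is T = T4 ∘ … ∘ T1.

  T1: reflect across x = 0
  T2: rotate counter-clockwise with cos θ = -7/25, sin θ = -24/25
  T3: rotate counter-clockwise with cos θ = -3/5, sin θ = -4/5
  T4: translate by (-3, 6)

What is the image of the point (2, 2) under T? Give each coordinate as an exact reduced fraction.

T1 reflect across x = 0: (2, 2) → (-2, 2)
T2 rotate counter-clockwise with cos θ = -7/25, sin θ = -24/25: (-2, 2) → (62/25, 34/25)
T3 rotate counter-clockwise with cos θ = -3/5, sin θ = -4/5: (62/25, 34/25) → (-2/5, -14/5)
T4 translate by (-3, 6): (-2/5, -14/5) → (-17/5, 16/5)

T(p) = (-17/5, 16/5)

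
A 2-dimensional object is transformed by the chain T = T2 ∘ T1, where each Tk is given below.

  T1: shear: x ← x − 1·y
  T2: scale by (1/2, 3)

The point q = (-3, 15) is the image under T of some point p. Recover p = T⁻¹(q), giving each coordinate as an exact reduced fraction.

p = (-1, 5)

T1 = [1 -1 0; 0 1 0; 0 0 1]
T2·T1 = [1/2 -1/2 0; 0 3 0; 0 0 1]
det M = 3/2; M⁻¹ = [2 1/3 0; 0 1/3 0; 0 0 1]
M⁻¹ · (-3, 15)ᵀ = (-1, 5)ᵀ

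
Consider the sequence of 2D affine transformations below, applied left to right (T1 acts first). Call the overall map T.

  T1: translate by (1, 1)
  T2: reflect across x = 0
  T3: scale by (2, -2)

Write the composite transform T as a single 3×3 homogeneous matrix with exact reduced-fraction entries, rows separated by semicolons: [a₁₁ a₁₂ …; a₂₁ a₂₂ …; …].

T = [-2 0 -2; 0 -2 -2; 0 0 1]

T1 = [1 0 1; 0 1 1; 0 0 1]
T2·T1 = [-1 0 -1; 0 1 1; 0 0 1]
T3·…·T1 = [-2 0 -2; 0 -2 -2; 0 0 1]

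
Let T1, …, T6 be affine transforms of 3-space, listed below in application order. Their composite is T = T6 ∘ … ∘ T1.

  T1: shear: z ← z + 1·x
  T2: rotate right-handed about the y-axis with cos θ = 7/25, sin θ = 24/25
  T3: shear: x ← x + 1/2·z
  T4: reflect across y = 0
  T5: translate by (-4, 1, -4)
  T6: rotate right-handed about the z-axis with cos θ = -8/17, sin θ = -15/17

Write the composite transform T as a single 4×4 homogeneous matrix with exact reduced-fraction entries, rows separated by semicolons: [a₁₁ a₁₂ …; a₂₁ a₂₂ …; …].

T = [-36/85 -15/17 -44/85 47/17; -27/34 8/17 -33/34 52/17; -17/25 0 7/25 -4; 0 0 0 1]

T1 = [1 0 0 0; 0 1 0 0; 1 0 1 0; 0 0 0 1]
T2·T1 = [31/25 0 24/25 0; 0 1 0 0; -17/25 0 7/25 0; 0 0 0 1]
T3·…·T1 = [9/10 0 11/10 0; 0 1 0 0; -17/25 0 7/25 0; 0 0 0 1]
T4·…·T1 = [9/10 0 11/10 0; 0 -1 0 0; -17/25 0 7/25 0; 0 0 0 1]
T5·…·T1 = [9/10 0 11/10 -4; 0 -1 0 1; -17/25 0 7/25 -4; 0 0 0 1]
T6·…·T1 = [-36/85 -15/17 -44/85 47/17; -27/34 8/17 -33/34 52/17; -17/25 0 7/25 -4; 0 0 0 1]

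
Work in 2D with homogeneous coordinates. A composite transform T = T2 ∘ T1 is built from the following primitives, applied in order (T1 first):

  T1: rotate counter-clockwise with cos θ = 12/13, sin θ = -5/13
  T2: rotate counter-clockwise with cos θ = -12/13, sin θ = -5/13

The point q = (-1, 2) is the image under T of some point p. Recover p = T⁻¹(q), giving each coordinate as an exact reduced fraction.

T1 = [12/13 5/13 0; -5/13 12/13 0; 0 0 1]
T2·T1 = [-1 0 0; 0 -1 0; 0 0 1]
det M = 1; M⁻¹ = [-1 0 0; 0 -1 0; 0 0 1]
M⁻¹ · (-1, 2)ᵀ = (1, -2)ᵀ

p = (1, -2)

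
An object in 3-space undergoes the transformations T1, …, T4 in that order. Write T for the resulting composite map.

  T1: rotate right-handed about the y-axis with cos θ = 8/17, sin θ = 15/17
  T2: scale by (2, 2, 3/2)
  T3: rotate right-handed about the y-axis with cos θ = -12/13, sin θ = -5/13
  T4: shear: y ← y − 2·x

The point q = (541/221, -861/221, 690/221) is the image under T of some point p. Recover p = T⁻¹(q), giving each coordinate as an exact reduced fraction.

p = (2, 1/2, -5/3)

T1 = [8/17 0 15/17 0; 0 1 0 0; -15/17 0 8/17 0; 0 0 0 1]
T2·T1 = [16/17 0 30/17 0; 0 2 0 0; -45/34 0 12/17 0; 0 0 0 1]
T3·…·T1 = [-159/442 0 -420/221 0; 0 2 0 0; 350/221 0 6/221 0; 0 0 0 1]
T4·…·T1 = [-159/442 0 -420/221 0; 159/221 2 840/221 0; 350/221 0 6/221 0; 0 0 0 1]
det M = 6; M⁻¹ = [2/221 0 140/221 0; 1 1/2 0 0; -350/663 0 -53/442 0; 0 0 0 1]
M⁻¹ · (541/221, -861/221, 690/221)ᵀ = (2, 1/2, -5/3)ᵀ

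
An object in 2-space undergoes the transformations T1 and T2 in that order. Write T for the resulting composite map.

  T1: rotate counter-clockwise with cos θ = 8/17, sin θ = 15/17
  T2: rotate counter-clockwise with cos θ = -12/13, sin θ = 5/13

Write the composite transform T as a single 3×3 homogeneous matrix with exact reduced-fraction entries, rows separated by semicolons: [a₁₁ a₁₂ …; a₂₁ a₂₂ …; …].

T = [-171/221 140/221 0; -140/221 -171/221 0; 0 0 1]

T1 = [8/17 -15/17 0; 15/17 8/17 0; 0 0 1]
T2·T1 = [-171/221 140/221 0; -140/221 -171/221 0; 0 0 1]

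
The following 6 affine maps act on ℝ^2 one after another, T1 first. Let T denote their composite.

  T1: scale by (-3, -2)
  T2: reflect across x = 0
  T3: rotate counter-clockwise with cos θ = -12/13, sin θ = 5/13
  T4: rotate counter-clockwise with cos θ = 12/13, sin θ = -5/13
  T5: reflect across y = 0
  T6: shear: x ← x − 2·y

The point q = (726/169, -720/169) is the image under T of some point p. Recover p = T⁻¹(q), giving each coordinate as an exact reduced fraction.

T1 = [-3 0 0; 0 -2 0; 0 0 1]
T2·T1 = [3 0 0; 0 -2 0; 0 0 1]
T3·…·T1 = [-36/13 10/13 0; 15/13 24/13 0; 0 0 1]
T4·…·T1 = [-357/169 240/169 0; 360/169 238/169 0; 0 0 1]
T5·…·T1 = [-357/169 240/169 0; -360/169 -238/169 0; 0 0 1]
T6·…·T1 = [363/169 716/169 0; -360/169 -238/169 0; 0 0 1]
det M = 6; M⁻¹ = [-119/507 -358/507 0; 60/169 121/338 0; 0 0 1]
M⁻¹ · (726/169, -720/169)ᵀ = (2, 0)ᵀ

p = (2, 0)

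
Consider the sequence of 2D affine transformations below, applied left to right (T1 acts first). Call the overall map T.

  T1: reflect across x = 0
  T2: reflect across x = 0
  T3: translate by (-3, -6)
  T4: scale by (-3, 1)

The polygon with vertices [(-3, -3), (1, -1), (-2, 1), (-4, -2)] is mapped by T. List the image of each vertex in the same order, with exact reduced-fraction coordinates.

T1 reflect across x = 0: (-3, -3) → (3, -3); (1, -1) → (-1, -1); (-2, 1) → (2, 1); (-4, -2) → (4, -2)
T2 reflect across x = 0: (3, -3) → (-3, -3); (-1, -1) → (1, -1); (2, 1) → (-2, 1); (4, -2) → (-4, -2)
T3 translate by (-3, -6): (-3, -3) → (-6, -9); (1, -1) → (-2, -7); (-2, 1) → (-5, -5); (-4, -2) → (-7, -8)
T4 scale by (-3, 1): (-6, -9) → (18, -9); (-2, -7) → (6, -7); (-5, -5) → (15, -5); (-7, -8) → (21, -8)

image vertices: (18, -9), (6, -7), (15, -5), (21, -8)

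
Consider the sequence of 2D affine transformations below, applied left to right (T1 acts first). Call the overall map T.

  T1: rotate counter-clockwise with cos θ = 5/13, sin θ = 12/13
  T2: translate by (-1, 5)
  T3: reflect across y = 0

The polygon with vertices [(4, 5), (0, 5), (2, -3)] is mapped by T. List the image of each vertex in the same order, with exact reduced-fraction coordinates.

T1 rotate counter-clockwise with cos θ = 5/13, sin θ = 12/13: (4, 5) → (-40/13, 73/13); (0, 5) → (-60/13, 25/13); (2, -3) → (46/13, 9/13)
T2 translate by (-1, 5): (-40/13, 73/13) → (-53/13, 138/13); (-60/13, 25/13) → (-73/13, 90/13); (46/13, 9/13) → (33/13, 74/13)
T3 reflect across y = 0: (-53/13, 138/13) → (-53/13, -138/13); (-73/13, 90/13) → (-73/13, -90/13); (33/13, 74/13) → (33/13, -74/13)

image vertices: (-53/13, -138/13), (-73/13, -90/13), (33/13, -74/13)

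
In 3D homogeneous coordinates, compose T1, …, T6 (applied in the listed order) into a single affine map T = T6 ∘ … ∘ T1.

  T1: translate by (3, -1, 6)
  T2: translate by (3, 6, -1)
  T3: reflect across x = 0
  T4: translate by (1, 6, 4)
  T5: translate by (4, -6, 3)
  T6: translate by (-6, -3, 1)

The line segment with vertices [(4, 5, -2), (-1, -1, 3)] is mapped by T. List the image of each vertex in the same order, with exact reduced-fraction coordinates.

image vertices: (-11, 7, 11), (-6, 1, 16)

T1 translate by (3, -1, 6): (4, 5, -2) → (7, 4, 4); (-1, -1, 3) → (2, -2, 9)
T2 translate by (3, 6, -1): (7, 4, 4) → (10, 10, 3); (2, -2, 9) → (5, 4, 8)
T3 reflect across x = 0: (10, 10, 3) → (-10, 10, 3); (5, 4, 8) → (-5, 4, 8)
T4 translate by (1, 6, 4): (-10, 10, 3) → (-9, 16, 7); (-5, 4, 8) → (-4, 10, 12)
T5 translate by (4, -6, 3): (-9, 16, 7) → (-5, 10, 10); (-4, 10, 12) → (0, 4, 15)
T6 translate by (-6, -3, 1): (-5, 10, 10) → (-11, 7, 11); (0, 4, 15) → (-6, 1, 16)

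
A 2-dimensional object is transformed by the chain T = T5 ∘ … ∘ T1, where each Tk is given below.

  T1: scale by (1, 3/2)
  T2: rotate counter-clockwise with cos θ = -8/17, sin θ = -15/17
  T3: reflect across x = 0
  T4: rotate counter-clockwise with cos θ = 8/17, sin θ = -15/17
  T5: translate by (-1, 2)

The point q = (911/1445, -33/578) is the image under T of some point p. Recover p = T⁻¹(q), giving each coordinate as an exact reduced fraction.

p = (4/5, -5/3)

T1 = [1 0 0; 0 3/2 0; 0 0 1]
T2·T1 = [-8/17 45/34 0; -15/17 -12/17 0; 0 0 1]
T3·…·T1 = [8/17 -45/34 0; -15/17 -12/17 0; 0 0 1]
T4·…·T1 = [-161/289 -360/289 0; -240/289 483/578 0; 0 0 1]
T5·…·T1 = [-161/289 -360/289 -1; -240/289 483/578 2; 0 0 1]
det M = -3/2; M⁻¹ = [-161/289 -240/289 319/289; -160/289 322/867 -1124/867; 0 0 1]
M⁻¹ · (911/1445, -33/578)ᵀ = (4/5, -5/3)ᵀ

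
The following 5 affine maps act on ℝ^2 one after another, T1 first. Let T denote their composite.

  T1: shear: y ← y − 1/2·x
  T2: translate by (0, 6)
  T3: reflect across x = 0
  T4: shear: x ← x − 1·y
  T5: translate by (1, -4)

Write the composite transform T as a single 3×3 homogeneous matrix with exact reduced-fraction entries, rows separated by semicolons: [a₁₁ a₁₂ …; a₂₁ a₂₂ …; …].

T1 = [1 0 0; -1/2 1 0; 0 0 1]
T2·T1 = [1 0 0; -1/2 1 6; 0 0 1]
T3·…·T1 = [-1 0 0; -1/2 1 6; 0 0 1]
T4·…·T1 = [-1/2 -1 -6; -1/2 1 6; 0 0 1]
T5·…·T1 = [-1/2 -1 -5; -1/2 1 2; 0 0 1]

T = [-1/2 -1 -5; -1/2 1 2; 0 0 1]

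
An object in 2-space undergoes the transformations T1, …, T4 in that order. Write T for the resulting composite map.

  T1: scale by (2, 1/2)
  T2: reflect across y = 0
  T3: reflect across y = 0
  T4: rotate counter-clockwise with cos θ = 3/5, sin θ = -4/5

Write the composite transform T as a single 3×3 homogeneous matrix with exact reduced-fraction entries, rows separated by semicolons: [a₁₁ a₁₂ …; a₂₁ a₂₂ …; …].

T = [6/5 2/5 0; -8/5 3/10 0; 0 0 1]

T1 = [2 0 0; 0 1/2 0; 0 0 1]
T2·T1 = [2 0 0; 0 -1/2 0; 0 0 1]
T3·…·T1 = [2 0 0; 0 1/2 0; 0 0 1]
T4·…·T1 = [6/5 2/5 0; -8/5 3/10 0; 0 0 1]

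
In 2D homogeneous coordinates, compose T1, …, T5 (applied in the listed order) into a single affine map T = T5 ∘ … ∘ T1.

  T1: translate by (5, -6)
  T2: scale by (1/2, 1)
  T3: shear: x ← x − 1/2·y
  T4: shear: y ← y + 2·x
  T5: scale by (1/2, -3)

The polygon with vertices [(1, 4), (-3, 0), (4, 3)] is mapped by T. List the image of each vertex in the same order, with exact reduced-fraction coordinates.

T1 translate by (5, -6): (1, 4) → (6, -2); (-3, 0) → (2, -6); (4, 3) → (9, -3)
T2 scale by (1/2, 1): (6, -2) → (3, -2); (2, -6) → (1, -6); (9, -3) → (9/2, -3)
T3 shear: x ← x − 1/2·y: (3, -2) → (4, -2); (1, -6) → (4, -6); (9/2, -3) → (6, -3)
T4 shear: y ← y + 2·x: (4, -2) → (4, 6); (4, -6) → (4, 2); (6, -3) → (6, 9)
T5 scale by (1/2, -3): (4, 6) → (2, -18); (4, 2) → (2, -6); (6, 9) → (3, -27)

image vertices: (2, -18), (2, -6), (3, -27)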